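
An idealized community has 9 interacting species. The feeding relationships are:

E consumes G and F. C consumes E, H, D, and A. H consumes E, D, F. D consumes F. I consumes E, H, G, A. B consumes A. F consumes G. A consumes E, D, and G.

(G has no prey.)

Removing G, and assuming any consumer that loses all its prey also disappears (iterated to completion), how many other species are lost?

8

Remove G.
Round 1: F (all prey gone) → extinct.
Round 2: D (all prey gone), E (all prey gone) → extinct.
Round 3: H (all prey gone), A (all prey gone) → extinct.
Round 4: B (all prey gone), I (all prey gone), C (all prey gone) → extinct.
No further losses. Total secondary extinctions: 8.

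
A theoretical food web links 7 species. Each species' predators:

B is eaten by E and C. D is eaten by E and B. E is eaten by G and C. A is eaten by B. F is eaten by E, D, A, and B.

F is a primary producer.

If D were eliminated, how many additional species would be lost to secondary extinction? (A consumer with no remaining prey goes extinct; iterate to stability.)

0

Remove D.
Every predator of it retains at least one other prey: B still has F, A; E still has F, B.
No consumer loses all prey, so no secondary extinctions occur.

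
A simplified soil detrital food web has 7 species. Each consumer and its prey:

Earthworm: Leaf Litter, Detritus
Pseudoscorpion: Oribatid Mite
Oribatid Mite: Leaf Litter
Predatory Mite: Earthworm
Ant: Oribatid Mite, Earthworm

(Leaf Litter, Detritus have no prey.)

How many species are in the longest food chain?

3 species

One longest chain: Leaf Litter → Oribatid Mite → Pseudoscorpion.
It has 3 species and 2 links.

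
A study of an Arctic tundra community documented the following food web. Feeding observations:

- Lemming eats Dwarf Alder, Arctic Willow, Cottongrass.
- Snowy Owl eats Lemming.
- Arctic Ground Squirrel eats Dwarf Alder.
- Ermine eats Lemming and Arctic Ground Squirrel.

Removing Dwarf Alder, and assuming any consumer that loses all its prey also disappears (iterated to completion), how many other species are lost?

Remove Dwarf Alder.
Round 1: Arctic Ground Squirrel (all prey gone) → extinct.
No further losses. Total secondary extinctions: 1.

1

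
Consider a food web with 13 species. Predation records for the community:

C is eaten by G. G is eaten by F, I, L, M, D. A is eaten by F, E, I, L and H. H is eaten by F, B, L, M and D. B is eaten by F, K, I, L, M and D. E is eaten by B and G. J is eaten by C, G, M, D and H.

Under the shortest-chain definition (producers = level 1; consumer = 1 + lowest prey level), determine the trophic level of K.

A is a producer → level 1.
E eats A → level 2.
B eats E → level 3.
K eats B → level 4.
No prey of K is below level 3, so 4 is the minimum.

Trophic level 4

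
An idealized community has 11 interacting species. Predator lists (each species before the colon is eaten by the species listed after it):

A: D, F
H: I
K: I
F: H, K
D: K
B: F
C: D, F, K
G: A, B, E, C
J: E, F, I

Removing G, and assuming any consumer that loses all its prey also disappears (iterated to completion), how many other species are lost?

4

Remove G.
Round 1: A (all prey gone), B (all prey gone), C (all prey gone) → extinct.
Round 2: D (all prey gone) → extinct.
No further losses. Total secondary extinctions: 4.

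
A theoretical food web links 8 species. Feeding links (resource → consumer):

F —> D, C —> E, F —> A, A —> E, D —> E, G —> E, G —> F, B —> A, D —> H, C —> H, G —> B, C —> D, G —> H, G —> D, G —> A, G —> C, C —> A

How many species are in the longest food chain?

4 species

One longest chain: G → C → D → H.
It has 4 species and 3 links.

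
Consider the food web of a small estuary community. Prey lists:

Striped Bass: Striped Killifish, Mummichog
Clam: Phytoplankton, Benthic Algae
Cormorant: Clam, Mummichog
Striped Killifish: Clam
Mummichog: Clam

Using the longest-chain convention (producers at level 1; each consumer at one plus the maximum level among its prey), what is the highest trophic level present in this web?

Producers (level 1): Phytoplankton, Benthic Algae.
Phytoplankton → Clam → Mummichog → Cormorant gives Cormorant level 4.
No species has a prey at level 4, so no species reaches level 5.

4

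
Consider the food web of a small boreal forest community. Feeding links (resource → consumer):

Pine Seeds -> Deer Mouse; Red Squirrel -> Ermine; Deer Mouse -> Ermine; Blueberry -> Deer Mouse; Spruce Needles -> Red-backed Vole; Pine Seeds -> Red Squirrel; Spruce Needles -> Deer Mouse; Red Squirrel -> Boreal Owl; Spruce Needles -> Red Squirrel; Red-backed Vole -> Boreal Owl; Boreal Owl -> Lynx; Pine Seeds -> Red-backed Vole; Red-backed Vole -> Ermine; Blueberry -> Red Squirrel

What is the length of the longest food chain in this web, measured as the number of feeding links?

3 links

One longest chain: Pine Seeds → Red Squirrel → Boreal Owl → Lynx.
It has 4 species and 3 links.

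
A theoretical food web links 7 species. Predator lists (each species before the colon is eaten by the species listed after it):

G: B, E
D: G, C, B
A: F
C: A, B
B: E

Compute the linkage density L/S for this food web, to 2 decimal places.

L/S = 1.29

There are L = 9 links among S = 7 species.
L/S = 9/7 = 1.2857 ≈ 1.29.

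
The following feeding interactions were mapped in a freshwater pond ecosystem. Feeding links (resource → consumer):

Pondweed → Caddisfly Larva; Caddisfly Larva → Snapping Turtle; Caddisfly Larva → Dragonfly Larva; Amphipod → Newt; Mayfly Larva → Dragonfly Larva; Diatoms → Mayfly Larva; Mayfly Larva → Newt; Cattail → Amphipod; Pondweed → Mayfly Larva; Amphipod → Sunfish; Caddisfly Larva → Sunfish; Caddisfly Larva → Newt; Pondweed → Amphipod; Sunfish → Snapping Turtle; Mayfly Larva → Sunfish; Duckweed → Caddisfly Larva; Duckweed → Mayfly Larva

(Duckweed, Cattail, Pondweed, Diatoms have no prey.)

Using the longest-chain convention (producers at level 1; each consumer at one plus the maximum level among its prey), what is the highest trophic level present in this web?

Producers (level 1): Duckweed, Cattail, Pondweed, Diatoms.
Duckweed → Mayfly Larva → Sunfish → Snapping Turtle gives Snapping Turtle level 4.
No species has a prey at level 4, so no species reaches level 5.

4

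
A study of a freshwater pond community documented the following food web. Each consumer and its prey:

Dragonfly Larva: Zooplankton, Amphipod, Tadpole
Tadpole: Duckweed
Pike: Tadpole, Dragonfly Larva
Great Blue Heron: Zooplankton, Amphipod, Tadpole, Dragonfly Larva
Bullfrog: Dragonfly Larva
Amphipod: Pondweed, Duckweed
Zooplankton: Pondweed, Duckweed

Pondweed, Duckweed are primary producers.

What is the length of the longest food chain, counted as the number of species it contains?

One longest chain: Pondweed → Zooplankton → Dragonfly Larva → Pike.
It has 4 species and 3 links.

4 species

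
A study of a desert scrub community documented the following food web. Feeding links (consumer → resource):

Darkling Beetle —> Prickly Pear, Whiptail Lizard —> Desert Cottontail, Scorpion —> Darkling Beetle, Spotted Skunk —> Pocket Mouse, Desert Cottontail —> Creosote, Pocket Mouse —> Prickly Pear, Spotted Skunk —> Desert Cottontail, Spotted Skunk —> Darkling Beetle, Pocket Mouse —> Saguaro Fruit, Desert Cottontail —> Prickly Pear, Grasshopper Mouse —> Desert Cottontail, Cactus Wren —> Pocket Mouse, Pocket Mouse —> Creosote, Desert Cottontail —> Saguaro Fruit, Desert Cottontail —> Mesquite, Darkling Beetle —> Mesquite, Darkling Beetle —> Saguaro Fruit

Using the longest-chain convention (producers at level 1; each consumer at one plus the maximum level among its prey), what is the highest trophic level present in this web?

Producers (level 1): Mesquite, Creosote, Prickly Pear, Saguaro Fruit.
Mesquite → Darkling Beetle → Scorpion gives Scorpion level 3.
No species has a prey at level 3, so no species reaches level 4.

3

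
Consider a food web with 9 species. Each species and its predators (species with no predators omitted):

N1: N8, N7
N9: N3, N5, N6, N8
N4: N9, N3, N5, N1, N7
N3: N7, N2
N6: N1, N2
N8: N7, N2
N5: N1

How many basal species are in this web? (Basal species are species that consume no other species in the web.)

1

Basal species (no prey listed): N4.
Count: 1.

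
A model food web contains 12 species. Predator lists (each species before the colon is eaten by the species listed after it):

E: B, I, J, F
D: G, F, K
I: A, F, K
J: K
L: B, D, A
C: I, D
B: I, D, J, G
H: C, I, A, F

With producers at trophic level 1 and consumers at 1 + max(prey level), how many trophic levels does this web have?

Producers (level 1): L, E, H.
H → C → I → A gives A level 4.
No species has a prey at level 4, so no species reaches level 5.

4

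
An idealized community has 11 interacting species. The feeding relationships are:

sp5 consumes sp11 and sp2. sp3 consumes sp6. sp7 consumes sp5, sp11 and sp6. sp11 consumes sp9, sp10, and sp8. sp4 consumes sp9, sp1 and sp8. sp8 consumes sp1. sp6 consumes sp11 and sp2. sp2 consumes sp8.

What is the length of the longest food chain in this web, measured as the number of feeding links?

One longest chain: sp1 → sp8 → sp11 → sp5 → sp7.
It has 5 species and 4 links.

4 links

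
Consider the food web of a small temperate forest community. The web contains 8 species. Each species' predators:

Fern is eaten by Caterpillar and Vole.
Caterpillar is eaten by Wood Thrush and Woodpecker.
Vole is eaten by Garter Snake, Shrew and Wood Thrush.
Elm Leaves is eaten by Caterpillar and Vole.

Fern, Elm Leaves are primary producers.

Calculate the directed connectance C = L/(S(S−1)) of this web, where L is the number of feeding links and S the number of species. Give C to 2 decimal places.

C = 0.16

The web has S = 8 species and L = 9 feeding links.
C = L / (S(S−1)) = 9 / 56 = 0.1607 ≈ 0.16.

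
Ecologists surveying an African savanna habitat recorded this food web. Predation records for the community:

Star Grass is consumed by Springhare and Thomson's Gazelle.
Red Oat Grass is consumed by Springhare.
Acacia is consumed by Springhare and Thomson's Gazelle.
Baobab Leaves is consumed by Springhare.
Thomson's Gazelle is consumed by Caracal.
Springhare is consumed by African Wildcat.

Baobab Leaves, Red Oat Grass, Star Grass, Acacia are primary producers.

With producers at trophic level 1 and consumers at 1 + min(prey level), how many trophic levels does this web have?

3

Producers (level 1): Baobab Leaves, Red Oat Grass, Star Grass, Acacia.
Following each consumer down to its lowest-level prey: Baobab Leaves → Springhare → African Wildcat (levels 1 through 3).
All prey of African Wildcat (Springhare 2) are at level 2 or above, so African Wildcat is at level 1 + 2 = 3.
Every consumer has at least one prey at level 2 or below, so none exceeds level 3.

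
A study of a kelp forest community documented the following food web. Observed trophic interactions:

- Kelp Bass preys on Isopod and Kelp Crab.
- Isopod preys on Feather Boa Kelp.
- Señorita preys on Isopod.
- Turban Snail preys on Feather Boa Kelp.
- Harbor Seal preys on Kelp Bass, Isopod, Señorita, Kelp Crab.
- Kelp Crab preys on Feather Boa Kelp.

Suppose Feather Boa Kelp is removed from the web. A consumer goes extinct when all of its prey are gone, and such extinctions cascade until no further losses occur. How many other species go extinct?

Remove Feather Boa Kelp.
Round 1: Kelp Crab (all prey gone), Turban Snail (all prey gone), Isopod (all prey gone) → extinct.
Round 2: Kelp Bass (all prey gone), Señorita (all prey gone) → extinct.
Round 3: Harbor Seal (all prey gone) → extinct.
No further losses. Total secondary extinctions: 6.

6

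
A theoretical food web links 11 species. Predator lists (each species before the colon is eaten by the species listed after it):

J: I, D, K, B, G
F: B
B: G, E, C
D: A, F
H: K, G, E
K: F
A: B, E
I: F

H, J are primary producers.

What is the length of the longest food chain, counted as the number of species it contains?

5 species

One longest chain: J → D → A → B → G.
It has 5 species and 4 links.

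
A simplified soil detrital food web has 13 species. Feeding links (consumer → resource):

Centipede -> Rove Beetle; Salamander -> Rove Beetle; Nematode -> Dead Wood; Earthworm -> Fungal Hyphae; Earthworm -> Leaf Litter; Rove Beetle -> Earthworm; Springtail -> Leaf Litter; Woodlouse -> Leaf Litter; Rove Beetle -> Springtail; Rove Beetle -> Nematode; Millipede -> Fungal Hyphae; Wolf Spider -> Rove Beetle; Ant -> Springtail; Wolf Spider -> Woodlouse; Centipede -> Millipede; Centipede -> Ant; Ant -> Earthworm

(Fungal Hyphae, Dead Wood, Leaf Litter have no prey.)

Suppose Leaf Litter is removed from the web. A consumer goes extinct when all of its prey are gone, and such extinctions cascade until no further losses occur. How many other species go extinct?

Remove Leaf Litter.
Round 1: Woodlouse (all prey gone), Springtail (all prey gone) → extinct.
No further losses. Total secondary extinctions: 2.

2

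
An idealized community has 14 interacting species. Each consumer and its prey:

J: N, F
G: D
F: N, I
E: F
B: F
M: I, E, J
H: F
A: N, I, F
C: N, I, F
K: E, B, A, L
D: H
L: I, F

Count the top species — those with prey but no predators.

4

Top species (has prey, but nothing eats it): C, M, K, G.
Count: 4.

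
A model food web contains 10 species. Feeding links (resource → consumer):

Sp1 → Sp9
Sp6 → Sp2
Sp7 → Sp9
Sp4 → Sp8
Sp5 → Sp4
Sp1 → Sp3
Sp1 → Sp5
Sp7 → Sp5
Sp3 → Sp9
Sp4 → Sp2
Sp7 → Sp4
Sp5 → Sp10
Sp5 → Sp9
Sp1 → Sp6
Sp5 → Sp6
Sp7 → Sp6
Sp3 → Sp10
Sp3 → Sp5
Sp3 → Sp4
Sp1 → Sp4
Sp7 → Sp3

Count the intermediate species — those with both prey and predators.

4

Intermediate species (has both prey and predators): Sp3, Sp5, Sp4, Sp6.
Count: 4.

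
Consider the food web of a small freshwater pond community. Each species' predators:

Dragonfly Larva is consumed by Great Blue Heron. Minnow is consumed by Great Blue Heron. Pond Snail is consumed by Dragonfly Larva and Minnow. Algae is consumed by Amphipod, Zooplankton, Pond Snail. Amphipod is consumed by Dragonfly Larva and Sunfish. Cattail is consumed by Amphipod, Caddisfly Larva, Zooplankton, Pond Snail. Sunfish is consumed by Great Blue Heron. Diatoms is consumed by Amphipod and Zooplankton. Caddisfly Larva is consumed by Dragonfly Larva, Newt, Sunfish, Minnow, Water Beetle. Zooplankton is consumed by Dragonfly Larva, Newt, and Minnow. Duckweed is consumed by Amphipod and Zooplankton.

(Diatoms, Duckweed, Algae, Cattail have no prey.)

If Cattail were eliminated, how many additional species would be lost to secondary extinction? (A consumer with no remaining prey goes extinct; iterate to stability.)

Remove Cattail.
Round 1: Caddisfly Larva (all prey gone) → extinct.
Round 2: Water Beetle (all prey gone) → extinct.
No further losses. Total secondary extinctions: 2.

2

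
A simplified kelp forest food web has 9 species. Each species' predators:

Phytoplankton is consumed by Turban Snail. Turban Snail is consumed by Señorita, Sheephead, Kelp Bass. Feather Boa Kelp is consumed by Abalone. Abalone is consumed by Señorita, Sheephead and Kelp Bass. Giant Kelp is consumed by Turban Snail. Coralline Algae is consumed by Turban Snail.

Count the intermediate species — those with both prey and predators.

2

Intermediate species (has both prey and predators): Abalone, Turban Snail.
Count: 2.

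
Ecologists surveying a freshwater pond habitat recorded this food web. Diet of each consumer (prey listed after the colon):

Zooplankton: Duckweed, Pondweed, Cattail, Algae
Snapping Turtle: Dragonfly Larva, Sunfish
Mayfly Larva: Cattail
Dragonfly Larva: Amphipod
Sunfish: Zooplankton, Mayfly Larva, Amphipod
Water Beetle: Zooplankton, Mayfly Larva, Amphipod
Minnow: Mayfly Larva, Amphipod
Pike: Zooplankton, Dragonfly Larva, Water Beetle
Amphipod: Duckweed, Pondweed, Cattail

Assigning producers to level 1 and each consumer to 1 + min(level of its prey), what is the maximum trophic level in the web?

4

Producers (level 1): Duckweed, Pondweed, Cattail, Algae.
Following each consumer down to its lowest-level prey: Duckweed → Zooplankton → Sunfish → Snapping Turtle (levels 1 through 4).
All prey of Snapping Turtle (Sunfish 3, Dragonfly Larva 3) are at level 3 or above, so Snapping Turtle is at level 1 + 3 = 4.
Every consumer has at least one prey at level 3 or below, so none exceeds level 4.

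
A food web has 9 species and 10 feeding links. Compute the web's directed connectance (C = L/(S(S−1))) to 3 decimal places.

The web has S = 9 species and L = 10 feeding links.
C = L / (S(S−1)) = 10 / 72 = 0.1389 ≈ 0.139.

C = 0.139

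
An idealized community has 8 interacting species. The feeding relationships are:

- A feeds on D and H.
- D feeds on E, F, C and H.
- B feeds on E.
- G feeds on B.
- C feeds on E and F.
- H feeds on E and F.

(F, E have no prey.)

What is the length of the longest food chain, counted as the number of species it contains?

4 species

One longest chain: F → C → D → A.
It has 4 species and 3 links.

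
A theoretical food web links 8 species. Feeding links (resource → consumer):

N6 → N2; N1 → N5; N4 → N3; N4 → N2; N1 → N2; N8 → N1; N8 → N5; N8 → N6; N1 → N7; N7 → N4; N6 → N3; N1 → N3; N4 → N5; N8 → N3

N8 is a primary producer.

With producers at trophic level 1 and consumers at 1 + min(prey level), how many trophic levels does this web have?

Producers (level 1): N8.
Following each consumer down to its lowest-level prey: N8 → N1 → N7 → N4 (levels 1 through 4).
All prey of N4 (N7 3) are at level 3 or above, so N4 is at level 1 + 3 = 4.
Every consumer has at least one prey at level 3 or below, so none exceeds level 4.

4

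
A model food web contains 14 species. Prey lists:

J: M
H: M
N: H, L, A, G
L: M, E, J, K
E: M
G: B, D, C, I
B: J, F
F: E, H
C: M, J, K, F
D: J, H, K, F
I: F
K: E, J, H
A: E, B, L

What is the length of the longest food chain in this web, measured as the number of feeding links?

One longest chain: M → E → F → B → A → N.
It has 6 species and 5 links.

5 links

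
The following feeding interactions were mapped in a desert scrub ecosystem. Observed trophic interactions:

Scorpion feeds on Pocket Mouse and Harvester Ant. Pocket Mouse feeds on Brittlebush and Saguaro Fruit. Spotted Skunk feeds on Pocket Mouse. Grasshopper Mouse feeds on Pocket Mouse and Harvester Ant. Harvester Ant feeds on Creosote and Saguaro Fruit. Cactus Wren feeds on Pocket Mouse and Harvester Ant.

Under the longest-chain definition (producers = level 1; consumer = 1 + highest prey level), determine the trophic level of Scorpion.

Creosote is a producer → level 1.
Harvester Ant eats Creosote (level 1); other prey at levels: Saguaro Fruit 1 → level 2.
Scorpion eats Harvester Ant (level 2); other prey at levels: Pocket Mouse 2 → level 3.

Trophic level 3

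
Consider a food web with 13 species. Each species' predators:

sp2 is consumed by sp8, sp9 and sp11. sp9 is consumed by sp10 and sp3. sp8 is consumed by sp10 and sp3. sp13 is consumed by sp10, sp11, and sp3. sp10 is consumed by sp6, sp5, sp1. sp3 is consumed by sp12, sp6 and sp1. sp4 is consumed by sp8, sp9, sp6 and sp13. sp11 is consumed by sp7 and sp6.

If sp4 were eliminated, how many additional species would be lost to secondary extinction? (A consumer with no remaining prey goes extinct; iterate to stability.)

1

Remove sp4.
Round 1: sp13 (all prey gone) → extinct.
No further losses. Total secondary extinctions: 1.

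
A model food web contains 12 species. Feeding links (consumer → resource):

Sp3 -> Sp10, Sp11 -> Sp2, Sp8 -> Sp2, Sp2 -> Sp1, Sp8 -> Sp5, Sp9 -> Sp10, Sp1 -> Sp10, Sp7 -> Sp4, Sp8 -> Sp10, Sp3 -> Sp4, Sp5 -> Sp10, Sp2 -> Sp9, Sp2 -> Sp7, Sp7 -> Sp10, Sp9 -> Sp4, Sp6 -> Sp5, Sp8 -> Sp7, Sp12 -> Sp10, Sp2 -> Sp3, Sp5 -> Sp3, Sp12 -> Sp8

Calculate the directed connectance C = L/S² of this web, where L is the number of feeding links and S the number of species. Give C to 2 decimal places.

C = 0.15

The web has S = 12 species and L = 21 feeding links.
C = L / S² = 21 / 144 = 0.1458 ≈ 0.15.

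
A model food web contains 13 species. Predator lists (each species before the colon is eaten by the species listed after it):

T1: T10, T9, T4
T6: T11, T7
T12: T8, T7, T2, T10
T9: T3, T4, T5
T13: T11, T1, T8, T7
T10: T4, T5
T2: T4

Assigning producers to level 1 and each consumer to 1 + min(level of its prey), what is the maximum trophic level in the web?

Producers (level 1): T13, T6, T12.
Following each consumer down to its lowest-level prey: T13 → T1 → T9 → T3 (levels 1 through 4).
All prey of T3 (T9 3) are at level 3 or above, so T3 is at level 1 + 3 = 4.
Every consumer has at least one prey at level 3 or below, so none exceeds level 4.

4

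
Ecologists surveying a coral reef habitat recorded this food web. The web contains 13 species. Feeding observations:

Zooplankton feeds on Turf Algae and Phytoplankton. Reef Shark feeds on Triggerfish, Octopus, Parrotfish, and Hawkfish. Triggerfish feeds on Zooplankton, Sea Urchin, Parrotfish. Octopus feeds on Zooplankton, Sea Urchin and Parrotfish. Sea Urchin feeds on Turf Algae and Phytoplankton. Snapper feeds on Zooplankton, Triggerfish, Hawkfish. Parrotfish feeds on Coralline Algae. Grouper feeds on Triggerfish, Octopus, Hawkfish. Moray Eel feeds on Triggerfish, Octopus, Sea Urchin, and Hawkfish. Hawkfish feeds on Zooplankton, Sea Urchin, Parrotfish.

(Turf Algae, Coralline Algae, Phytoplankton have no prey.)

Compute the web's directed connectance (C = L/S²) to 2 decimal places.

The web has S = 13 species and L = 28 feeding links.
C = L / S² = 28 / 169 = 0.1657 ≈ 0.17.

C = 0.17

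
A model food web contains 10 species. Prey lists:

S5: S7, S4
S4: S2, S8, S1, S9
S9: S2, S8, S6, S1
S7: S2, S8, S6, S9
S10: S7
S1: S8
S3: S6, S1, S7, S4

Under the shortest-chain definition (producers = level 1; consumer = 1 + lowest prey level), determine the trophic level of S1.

S8 is a producer → level 1.
S1 eats S8 → level 2.

Trophic level 2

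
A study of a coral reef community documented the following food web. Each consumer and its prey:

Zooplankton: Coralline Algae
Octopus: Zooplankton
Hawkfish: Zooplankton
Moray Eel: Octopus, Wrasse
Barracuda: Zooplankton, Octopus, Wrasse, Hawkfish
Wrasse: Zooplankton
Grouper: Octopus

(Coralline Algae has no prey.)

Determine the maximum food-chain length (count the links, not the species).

One longest chain: Coralline Algae → Zooplankton → Octopus → Moray Eel.
It has 4 species and 3 links.

3 links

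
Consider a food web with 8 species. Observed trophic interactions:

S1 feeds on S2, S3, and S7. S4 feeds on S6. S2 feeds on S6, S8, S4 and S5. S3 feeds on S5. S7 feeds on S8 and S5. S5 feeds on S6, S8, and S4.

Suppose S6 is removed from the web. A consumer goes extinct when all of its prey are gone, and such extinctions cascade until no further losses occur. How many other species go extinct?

Remove S6.
Round 1: S4 (all prey gone) → extinct.
No further losses. Total secondary extinctions: 1.

1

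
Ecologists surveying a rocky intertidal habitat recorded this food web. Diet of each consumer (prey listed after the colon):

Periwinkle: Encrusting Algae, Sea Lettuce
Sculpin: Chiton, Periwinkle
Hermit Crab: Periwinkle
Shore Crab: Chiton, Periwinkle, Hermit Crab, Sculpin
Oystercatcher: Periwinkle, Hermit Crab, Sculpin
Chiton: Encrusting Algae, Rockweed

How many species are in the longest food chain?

One longest chain: Encrusting Algae → Periwinkle → Hermit Crab → Shore Crab.
It has 4 species and 3 links.

4 species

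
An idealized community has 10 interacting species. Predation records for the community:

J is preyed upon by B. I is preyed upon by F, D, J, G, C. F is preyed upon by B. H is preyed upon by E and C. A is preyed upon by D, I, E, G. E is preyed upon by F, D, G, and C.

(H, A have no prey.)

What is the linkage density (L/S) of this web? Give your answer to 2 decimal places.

There are L = 17 links among S = 10 species.
L/S = 17/10 = 1.7000 ≈ 1.70.

L/S = 1.70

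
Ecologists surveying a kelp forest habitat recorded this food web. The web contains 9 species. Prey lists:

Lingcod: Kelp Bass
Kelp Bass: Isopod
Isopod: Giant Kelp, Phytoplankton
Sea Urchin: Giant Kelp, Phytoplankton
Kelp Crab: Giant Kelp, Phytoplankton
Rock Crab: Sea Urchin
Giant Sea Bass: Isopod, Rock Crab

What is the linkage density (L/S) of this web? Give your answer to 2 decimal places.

L/S = 1.22

There are L = 11 links among S = 9 species.
L/S = 11/9 = 1.2222 ≈ 1.22.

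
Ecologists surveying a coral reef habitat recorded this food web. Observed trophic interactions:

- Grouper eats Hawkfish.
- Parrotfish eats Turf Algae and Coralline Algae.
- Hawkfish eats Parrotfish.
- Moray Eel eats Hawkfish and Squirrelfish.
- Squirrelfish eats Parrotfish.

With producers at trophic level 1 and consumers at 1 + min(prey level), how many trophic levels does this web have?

4

Producers (level 1): Turf Algae, Coralline Algae.
Following each consumer down to its lowest-level prey: Turf Algae → Parrotfish → Hawkfish → Grouper (levels 1 through 4).
All prey of Grouper (Hawkfish 3) are at level 3 or above, so Grouper is at level 1 + 3 = 4.
Every consumer has at least one prey at level 3 or below, so none exceeds level 4.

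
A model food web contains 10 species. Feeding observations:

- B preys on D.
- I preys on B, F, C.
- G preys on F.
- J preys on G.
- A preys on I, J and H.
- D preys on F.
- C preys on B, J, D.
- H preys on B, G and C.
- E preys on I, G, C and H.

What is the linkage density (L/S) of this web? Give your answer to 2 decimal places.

L/S = 2.00

There are L = 20 links among S = 10 species.
L/S = 20/10 = 2.0000 ≈ 2.00.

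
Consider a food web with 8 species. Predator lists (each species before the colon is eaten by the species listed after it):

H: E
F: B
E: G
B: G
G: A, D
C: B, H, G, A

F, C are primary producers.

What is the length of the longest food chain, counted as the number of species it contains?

One longest chain: C → H → E → G → A.
It has 5 species and 4 links.

5 species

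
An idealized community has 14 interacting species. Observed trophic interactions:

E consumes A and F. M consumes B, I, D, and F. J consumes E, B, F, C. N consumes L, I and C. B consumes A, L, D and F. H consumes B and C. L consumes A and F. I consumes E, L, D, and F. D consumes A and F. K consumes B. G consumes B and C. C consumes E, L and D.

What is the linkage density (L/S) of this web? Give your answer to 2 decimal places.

There are L = 33 links among S = 14 species.
L/S = 33/14 = 2.3571 ≈ 2.36.

L/S = 2.36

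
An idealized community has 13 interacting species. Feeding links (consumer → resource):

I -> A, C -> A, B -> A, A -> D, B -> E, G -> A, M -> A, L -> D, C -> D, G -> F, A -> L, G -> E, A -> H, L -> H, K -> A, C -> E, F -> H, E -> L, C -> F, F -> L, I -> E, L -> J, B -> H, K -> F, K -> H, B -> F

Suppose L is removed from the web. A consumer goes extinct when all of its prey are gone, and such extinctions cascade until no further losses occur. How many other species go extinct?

Remove L.
Round 1: E (all prey gone) → extinct.
No further losses. Total secondary extinctions: 1.

1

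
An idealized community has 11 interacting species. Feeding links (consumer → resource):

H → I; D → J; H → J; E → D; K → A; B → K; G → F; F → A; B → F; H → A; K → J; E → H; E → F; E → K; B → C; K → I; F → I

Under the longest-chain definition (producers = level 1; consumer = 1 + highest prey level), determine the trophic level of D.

J is a producer → level 1.
D eats J → level 2.

Trophic level 2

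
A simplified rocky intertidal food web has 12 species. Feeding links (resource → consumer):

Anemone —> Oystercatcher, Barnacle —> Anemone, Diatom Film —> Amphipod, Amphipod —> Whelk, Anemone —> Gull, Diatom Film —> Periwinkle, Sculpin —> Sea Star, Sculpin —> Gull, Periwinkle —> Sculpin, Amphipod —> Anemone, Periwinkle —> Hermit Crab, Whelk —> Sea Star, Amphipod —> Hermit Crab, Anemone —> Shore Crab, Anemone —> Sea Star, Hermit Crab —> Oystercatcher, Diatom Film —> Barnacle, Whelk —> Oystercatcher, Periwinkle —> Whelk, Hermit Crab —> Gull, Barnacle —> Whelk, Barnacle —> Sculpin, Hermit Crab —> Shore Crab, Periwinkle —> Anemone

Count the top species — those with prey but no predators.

Top species (has prey, but nothing eats it): Oystercatcher, Sea Star, Shore Crab, Gull.
Count: 4.

4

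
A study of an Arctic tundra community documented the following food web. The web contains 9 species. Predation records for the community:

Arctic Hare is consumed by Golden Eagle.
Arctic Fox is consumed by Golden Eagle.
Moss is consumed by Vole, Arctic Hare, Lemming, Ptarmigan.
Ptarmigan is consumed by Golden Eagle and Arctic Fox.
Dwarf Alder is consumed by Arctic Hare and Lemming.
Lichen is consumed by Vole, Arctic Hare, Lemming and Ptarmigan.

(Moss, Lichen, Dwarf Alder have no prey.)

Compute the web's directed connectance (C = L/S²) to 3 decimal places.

The web has S = 9 species and L = 14 feeding links.
C = L / S² = 14 / 81 = 0.1728 ≈ 0.173.

C = 0.173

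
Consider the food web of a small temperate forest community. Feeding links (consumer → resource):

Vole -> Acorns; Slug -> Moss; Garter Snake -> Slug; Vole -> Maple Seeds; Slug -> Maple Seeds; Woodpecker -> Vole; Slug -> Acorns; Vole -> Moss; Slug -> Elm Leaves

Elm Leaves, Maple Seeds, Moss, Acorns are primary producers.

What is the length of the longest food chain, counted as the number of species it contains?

3 species

One longest chain: Maple Seeds → Vole → Woodpecker.
It has 3 species and 2 links.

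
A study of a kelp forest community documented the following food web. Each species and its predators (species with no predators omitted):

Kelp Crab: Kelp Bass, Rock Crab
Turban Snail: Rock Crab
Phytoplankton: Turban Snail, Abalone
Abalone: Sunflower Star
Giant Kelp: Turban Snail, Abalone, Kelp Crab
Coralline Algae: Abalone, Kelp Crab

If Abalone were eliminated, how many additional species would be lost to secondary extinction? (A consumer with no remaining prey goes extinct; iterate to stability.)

Remove Abalone.
Round 1: Sunflower Star (all prey gone) → extinct.
No further losses. Total secondary extinctions: 1.

1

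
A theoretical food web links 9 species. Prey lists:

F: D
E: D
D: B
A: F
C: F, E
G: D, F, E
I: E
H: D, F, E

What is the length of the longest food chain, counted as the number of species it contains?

One longest chain: B → D → E → I.
It has 4 species and 3 links.

4 species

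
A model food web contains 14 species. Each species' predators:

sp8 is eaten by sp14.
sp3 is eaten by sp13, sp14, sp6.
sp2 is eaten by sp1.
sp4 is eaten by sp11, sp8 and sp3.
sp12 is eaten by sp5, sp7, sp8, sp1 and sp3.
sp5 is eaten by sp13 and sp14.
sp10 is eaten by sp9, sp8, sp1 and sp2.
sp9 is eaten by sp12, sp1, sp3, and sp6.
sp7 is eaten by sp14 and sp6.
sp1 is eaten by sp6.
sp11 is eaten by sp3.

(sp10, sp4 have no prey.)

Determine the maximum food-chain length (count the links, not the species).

4 links

One longest chain: sp10 → sp9 → sp12 → sp8 → sp14.
It has 5 species and 4 links.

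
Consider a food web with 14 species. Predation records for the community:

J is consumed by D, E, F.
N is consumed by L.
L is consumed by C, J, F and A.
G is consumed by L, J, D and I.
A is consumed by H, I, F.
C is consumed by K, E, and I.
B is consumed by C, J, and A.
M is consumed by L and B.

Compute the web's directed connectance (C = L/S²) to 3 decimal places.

The web has S = 14 species and L = 23 feeding links.
C = L / S² = 23 / 196 = 0.1173 ≈ 0.117.

C = 0.117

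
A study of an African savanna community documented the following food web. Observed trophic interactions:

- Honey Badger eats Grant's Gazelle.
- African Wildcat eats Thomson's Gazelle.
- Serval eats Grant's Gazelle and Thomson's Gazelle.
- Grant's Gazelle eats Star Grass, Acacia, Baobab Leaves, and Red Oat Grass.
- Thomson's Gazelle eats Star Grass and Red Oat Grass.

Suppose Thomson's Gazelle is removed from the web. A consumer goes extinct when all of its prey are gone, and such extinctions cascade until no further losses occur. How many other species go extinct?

Remove Thomson's Gazelle.
Round 1: African Wildcat (all prey gone) → extinct.
No further losses. Total secondary extinctions: 1.

1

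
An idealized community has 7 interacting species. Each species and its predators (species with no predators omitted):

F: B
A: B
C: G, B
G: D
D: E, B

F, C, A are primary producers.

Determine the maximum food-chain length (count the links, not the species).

One longest chain: C → G → D → E.
It has 4 species and 3 links.

3 links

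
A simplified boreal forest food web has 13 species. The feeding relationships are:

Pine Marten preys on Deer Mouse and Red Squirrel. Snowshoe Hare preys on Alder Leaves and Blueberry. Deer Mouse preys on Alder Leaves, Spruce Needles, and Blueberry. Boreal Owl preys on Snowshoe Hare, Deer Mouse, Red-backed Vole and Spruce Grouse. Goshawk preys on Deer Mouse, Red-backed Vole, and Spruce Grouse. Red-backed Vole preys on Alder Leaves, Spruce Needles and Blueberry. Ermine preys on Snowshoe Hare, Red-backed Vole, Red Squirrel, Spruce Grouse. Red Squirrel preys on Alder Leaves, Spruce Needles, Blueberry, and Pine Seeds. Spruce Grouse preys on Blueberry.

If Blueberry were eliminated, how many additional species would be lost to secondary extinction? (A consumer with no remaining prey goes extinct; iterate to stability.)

1

Remove Blueberry.
Round 1: Spruce Grouse (all prey gone) → extinct.
No further losses. Total secondary extinctions: 1.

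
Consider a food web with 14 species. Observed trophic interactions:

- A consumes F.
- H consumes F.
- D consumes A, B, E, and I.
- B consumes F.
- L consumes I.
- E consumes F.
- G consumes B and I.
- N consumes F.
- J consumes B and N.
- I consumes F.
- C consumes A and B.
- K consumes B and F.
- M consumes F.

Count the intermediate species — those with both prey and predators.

Intermediate species (has both prey and predators): N, B, E, A, I.
Count: 5.

5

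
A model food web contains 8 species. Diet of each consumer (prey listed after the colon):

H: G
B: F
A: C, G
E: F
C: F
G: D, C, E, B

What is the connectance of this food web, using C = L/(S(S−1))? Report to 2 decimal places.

C = 0.18

The web has S = 8 species and L = 10 feeding links.
C = L / (S(S−1)) = 10 / 56 = 0.1786 ≈ 0.18.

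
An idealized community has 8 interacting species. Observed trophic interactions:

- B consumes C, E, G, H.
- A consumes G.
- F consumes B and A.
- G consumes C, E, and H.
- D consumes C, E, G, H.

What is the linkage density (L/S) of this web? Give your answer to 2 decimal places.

L/S = 1.75

There are L = 14 links among S = 8 species.
L/S = 14/8 = 1.7500 ≈ 1.75.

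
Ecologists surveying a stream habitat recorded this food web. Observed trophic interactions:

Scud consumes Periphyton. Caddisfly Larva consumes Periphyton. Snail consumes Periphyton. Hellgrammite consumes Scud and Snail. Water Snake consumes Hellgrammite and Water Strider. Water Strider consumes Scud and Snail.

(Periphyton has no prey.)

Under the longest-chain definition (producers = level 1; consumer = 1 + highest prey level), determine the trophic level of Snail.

Trophic level 2

Periphyton is a producer → level 1.
Snail eats Periphyton → level 2.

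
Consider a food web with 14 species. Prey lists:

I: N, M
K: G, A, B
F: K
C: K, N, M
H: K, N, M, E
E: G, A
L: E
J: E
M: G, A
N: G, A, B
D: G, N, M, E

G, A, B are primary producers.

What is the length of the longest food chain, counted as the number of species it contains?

3 species

One longest chain: G → N → I.
It has 3 species and 2 links.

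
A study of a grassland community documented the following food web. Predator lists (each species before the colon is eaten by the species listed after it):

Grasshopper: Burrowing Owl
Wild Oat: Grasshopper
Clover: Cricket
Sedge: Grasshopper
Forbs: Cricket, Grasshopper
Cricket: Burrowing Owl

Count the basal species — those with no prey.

4

Basal species (no prey listed): Sedge, Forbs, Clover, Wild Oat.
Count: 4.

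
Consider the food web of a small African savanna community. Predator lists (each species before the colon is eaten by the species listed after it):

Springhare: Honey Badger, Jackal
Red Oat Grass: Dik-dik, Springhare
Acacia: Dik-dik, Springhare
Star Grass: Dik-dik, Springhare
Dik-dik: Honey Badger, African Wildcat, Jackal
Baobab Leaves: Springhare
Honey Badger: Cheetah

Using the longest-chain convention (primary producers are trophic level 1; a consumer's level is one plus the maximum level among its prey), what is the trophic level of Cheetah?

Trophic level 4

Acacia is a producer → level 1.
Dik-dik eats Acacia (level 1); other prey at levels: Red Oat Grass 1, Star Grass 1 → level 2.
Honey Badger eats Dik-dik (level 2); other prey at levels: Springhare 2 → level 3.
Cheetah eats Honey Badger → level 4.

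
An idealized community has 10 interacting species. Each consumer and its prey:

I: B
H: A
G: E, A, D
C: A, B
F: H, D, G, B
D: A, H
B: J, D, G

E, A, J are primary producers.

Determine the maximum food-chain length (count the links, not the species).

5 links

One longest chain: A → H → D → G → B → F.
It has 6 species and 5 links.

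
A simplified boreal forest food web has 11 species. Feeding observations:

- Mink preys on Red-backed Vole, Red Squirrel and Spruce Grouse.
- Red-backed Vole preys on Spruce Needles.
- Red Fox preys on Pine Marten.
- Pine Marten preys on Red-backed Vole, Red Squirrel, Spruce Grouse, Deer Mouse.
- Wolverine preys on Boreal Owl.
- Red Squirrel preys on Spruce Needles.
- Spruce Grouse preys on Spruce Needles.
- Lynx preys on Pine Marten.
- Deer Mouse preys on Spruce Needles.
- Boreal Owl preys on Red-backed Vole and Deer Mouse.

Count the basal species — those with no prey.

Basal species (no prey listed): Spruce Needles.
Count: 1.

1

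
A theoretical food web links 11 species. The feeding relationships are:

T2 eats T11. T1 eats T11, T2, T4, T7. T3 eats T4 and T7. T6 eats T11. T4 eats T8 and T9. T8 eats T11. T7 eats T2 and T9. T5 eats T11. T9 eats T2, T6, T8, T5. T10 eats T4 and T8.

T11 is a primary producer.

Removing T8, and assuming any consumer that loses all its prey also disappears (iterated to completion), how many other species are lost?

0

Remove T8.
Every predator of it retains at least one other prey: T9 still has T2, T6, T5; T4 still has T9; T10 still has T4.
No consumer loses all prey, so no secondary extinctions occur.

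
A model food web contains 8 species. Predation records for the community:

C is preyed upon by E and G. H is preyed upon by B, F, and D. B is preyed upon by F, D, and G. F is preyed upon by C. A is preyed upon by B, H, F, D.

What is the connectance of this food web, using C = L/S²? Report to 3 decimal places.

The web has S = 8 species and L = 13 feeding links.
C = L / S² = 13 / 64 = 0.2031 ≈ 0.203.

C = 0.203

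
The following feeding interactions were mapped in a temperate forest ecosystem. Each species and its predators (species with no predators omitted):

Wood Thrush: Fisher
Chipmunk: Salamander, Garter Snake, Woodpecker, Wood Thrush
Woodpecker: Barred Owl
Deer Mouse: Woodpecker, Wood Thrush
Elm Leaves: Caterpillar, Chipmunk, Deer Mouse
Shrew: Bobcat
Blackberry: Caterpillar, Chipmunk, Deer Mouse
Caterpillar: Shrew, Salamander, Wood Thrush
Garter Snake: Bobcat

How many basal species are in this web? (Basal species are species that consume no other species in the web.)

Basal species (no prey listed): Elm Leaves, Blackberry.
Count: 2.

2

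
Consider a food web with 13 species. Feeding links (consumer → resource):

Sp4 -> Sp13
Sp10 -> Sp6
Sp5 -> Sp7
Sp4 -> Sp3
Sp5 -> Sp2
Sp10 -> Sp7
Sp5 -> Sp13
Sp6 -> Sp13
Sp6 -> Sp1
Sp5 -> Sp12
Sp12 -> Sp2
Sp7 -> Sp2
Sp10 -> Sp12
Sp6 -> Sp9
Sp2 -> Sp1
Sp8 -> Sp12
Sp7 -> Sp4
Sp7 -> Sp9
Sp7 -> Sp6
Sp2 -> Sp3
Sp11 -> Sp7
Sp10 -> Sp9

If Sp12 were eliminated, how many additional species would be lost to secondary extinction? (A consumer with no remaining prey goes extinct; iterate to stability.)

1

Remove Sp12.
Round 1: Sp8 (all prey gone) → extinct.
No further losses. Total secondary extinctions: 1.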